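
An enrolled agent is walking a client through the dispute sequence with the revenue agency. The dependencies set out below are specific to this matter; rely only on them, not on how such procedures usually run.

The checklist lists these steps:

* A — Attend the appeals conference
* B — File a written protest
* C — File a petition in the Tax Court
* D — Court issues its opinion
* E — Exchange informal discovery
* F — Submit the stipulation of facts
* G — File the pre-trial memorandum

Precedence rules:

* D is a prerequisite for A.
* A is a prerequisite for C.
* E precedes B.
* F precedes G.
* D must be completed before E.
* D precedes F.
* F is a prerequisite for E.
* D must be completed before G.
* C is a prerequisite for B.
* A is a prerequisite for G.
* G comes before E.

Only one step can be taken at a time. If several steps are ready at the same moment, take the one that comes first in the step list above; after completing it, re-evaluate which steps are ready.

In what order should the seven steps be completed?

D, A, C, F, G, E, B

D is the only step with nothing outstanding, so it goes first.
Ready: A and F. A is listed earlier → A.
C now also ready, so the ready set is {C, F}; C is listed earlier → C.
F needed D, now all done → F.
G needed A, D and F, now all done → G.
That leaves E as the only ready step → E.
Next only B has its prerequisites met → B.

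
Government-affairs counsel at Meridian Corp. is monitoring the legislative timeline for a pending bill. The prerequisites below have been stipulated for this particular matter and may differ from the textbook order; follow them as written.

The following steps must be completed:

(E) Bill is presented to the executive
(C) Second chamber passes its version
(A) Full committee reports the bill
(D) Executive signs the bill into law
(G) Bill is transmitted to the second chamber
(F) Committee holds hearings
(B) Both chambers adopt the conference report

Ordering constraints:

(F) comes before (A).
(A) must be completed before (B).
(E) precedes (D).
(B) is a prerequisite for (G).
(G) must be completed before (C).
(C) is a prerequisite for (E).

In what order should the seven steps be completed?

(F) → (A) → (B) → (G) → (C) → (E) → (D)

Only (F) has no prerequisites, so it is first.
That leaves (A) as the only ready step → (A).
Next only (B) has its prerequisites met → (B).
That leaves (G) as the only ready step → (G).
(C) is the only step now ready → (C).
(E) needed (C), now all done → (E).
(D) needed (E), now all done → (D).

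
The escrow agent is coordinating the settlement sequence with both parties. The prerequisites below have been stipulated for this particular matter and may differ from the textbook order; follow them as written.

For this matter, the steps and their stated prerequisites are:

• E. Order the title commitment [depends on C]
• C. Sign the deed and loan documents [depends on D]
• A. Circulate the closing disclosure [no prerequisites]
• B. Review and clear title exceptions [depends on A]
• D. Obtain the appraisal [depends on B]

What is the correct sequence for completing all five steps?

A, B, D, C, E

Only A has no prerequisites, so it is first.
B is the only step now ready → B.
Next only D has its prerequisites met → D.
Next only C has its prerequisites met → C.
E needed C, now all done → E.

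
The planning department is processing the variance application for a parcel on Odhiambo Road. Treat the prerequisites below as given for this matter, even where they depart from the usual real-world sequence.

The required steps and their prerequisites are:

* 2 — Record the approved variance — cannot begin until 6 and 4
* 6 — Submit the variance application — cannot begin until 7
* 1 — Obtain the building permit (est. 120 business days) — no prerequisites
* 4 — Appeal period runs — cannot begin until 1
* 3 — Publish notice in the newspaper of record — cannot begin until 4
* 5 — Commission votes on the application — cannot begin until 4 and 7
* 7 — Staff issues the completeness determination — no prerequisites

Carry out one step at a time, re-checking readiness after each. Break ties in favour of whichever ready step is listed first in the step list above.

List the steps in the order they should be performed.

1, 4, 3, 7, 6, 2, 5

Nothing is required for 1 and 7. 1 is listed earlier → 1 first.
4 now also ready, so the ready set is {4, 7}; 4 is listed earlier → 4.
Ready: 3 and 7. 3 is listed earlier → 3.
7 is the only step now ready → 7.
6 and 5 are both available; 6 is listed earlier → 6.
2 now also ready, so the ready set is {2, 5}; 2 is listed earlier → 2.
5 needed 4 and 7, now all done → 5.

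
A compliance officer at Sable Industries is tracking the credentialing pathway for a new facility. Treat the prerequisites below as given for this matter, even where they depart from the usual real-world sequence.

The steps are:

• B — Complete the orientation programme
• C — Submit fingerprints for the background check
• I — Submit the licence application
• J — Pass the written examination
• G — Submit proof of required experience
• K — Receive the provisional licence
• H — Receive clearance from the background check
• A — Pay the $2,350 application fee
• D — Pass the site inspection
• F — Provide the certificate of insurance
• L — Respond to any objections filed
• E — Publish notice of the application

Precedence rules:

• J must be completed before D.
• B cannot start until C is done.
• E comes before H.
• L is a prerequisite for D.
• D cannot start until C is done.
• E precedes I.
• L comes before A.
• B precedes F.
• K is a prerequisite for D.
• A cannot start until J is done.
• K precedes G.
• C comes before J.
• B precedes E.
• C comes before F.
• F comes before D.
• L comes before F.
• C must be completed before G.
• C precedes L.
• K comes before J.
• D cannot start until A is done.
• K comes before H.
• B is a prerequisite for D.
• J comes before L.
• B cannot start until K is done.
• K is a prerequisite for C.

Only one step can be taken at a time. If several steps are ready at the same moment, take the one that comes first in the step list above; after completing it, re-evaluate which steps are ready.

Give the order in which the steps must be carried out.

K, C, B, J, G, L, A, F, D, E, I, H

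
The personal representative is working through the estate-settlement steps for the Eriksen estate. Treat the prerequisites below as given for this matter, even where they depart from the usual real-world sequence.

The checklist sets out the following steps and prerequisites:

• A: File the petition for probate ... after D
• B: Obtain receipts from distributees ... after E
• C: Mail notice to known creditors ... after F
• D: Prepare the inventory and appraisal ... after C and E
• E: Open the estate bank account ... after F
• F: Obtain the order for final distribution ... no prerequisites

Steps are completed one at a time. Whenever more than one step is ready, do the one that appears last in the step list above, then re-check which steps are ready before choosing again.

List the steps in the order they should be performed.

F E C D B A

F is the only step with nothing outstanding, so it goes first.
Now E and C have their prerequisites met. E is listed later, so E next.
B now also ready, so the ready set is {C, B}; C is listed later → C.
D now also ready, so the ready set is {D, B}; D is listed later → D.
Ready: B and A. B is listed later → B.
Next only A has its prerequisites met → A.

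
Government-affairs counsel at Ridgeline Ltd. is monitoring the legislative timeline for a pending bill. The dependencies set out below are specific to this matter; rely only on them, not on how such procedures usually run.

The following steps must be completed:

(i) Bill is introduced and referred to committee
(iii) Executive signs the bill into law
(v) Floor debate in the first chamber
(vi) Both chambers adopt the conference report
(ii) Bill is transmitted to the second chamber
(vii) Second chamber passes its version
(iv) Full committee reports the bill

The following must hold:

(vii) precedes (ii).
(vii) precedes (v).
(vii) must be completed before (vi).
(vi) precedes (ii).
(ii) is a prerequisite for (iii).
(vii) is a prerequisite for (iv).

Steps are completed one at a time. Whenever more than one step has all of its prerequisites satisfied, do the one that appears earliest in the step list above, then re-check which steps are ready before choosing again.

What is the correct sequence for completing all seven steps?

Nothing is required for (i) and (vii). (i) is listed earlier → (i) first.
That leaves (vii) as the only ready step → (vii).
(v), (vi) and (iv) are all available; (v) is listed earlier → (v).
Ready: (vi) and (iv). (vi) is listed earlier → (vi).
(ii) and (iv) are both available; (ii) is listed earlier → (ii).
(iii) and (iv) are both available; (iii) is listed earlier → (iii).
(iv) is the only step now ready → (iv).

(i) (vii) (v) (vi) (ii) (iii) (iv)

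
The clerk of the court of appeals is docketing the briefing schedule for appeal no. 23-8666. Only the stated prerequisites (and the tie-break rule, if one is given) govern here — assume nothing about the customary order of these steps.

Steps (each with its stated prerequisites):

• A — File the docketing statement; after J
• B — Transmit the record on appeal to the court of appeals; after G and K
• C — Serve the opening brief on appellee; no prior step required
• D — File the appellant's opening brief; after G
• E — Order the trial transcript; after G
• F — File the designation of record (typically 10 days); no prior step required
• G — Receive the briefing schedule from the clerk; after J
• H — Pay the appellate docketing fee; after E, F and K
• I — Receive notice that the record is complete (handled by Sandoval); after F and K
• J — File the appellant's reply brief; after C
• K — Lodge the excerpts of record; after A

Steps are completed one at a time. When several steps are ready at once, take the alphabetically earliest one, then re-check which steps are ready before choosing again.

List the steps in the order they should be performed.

C F J A G D E K B H I

Nothing is required for C and F. C has the earlier label → C first.
F and J are both available; F has the earlier label → F.
Next only J has its prerequisites met → J.
Ready: A and G. A has the earlier label → A.
G and K are both available; G has the earlier label → G.
D, E and K are all available; D has the earlier label → D.
Now E and K have their prerequisites met. E has the earlier label, so E next.
That leaves K as the only ready step → K.
Now B, H and I have their prerequisites met. B has the earlier label, so B next.
H and I are both available; H has the earlier label → H.
I needed F and K, now all done → I.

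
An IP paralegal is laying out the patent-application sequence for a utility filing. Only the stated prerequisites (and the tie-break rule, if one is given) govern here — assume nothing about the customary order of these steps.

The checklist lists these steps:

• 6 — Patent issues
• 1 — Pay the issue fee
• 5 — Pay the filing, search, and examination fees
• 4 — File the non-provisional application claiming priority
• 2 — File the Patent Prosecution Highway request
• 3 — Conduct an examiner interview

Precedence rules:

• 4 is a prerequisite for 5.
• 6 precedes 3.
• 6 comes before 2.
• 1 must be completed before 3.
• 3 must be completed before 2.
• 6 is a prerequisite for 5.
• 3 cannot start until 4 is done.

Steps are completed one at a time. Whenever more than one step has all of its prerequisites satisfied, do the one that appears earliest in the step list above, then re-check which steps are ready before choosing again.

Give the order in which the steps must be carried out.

Nothing is required for 6, 1 and 4. 6 is listed earlier → 6 first.
1 and 4 are both available; 1 is listed earlier → 1.
4 is the only step now ready → 4.
Ready: 5 and 3. 5 is listed earlier → 5.
Next only 3 has its prerequisites met → 3.
2 needed 6 and 3, now all done → 2.

6, 1, 4, 5, 3, 2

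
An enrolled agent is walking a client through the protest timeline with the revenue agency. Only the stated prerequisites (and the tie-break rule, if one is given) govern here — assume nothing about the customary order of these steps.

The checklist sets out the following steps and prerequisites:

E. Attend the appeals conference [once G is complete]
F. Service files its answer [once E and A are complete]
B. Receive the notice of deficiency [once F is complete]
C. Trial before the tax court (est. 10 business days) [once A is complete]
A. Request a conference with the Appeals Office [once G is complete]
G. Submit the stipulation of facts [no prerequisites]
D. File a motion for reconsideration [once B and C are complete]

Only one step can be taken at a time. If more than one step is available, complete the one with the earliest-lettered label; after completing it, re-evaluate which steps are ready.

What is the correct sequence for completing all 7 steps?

G, A, C, E, F, B, D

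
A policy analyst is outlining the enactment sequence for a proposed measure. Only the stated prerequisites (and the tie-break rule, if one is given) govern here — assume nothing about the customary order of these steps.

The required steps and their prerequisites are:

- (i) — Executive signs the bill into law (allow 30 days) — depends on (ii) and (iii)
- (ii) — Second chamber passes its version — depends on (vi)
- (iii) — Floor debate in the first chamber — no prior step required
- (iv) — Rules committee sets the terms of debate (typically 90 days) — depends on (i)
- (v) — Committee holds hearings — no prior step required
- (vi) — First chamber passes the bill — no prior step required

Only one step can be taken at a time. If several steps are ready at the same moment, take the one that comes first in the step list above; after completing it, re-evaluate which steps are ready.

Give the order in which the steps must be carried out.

Nothing is required for (iii), (v) and (vi). (iii) is listed earlier → (iii) first.
(v) and (vi) are both available; (v) is listed earlier → (v).
That leaves (vi) as the only ready step → (vi).
(ii) is the only step now ready → (ii).
That leaves (i) as the only ready step → (i).
(iv) needed (i), now all done → (iv).

(iii) → (v) → (vi) → (ii) → (i) → (iv)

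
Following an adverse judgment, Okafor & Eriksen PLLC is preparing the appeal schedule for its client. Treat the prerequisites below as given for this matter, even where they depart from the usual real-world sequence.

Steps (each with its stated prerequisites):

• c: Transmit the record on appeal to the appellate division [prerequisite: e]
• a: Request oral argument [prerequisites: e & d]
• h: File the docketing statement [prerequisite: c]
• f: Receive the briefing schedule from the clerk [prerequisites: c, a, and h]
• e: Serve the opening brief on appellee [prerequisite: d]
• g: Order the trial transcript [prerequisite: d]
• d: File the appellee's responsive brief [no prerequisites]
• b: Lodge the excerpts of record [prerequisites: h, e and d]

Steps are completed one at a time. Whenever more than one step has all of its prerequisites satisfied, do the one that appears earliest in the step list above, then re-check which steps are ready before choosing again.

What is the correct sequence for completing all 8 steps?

d has no prerequisites → d first.
Now e and g have their prerequisites met. e is listed earlier, so e next.
c and a now also ready, so the ready set is {c, a, g}; c is listed earlier → c.
Ready: a, h and g. a is listed earlier → a.
Now h and g have their prerequisites met. h is listed earlier, so h next.
Ready: f, g and b. f is listed earlier → f.
Ready: g and b. g is listed earlier → g.
That leaves b as the only ready step → b.

d, e, c, a, h, f, g, b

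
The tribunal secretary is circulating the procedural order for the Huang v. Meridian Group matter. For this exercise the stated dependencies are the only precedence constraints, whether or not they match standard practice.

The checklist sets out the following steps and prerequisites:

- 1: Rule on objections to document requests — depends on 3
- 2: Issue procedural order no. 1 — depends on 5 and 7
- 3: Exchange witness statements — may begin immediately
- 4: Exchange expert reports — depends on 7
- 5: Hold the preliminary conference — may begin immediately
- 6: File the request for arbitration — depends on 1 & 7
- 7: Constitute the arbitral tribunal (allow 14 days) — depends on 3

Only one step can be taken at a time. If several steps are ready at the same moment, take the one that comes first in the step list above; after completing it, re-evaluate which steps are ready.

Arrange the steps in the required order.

3 and 5 have no prerequisites; 3 is listed earlier, so 3 is first.
Ready: 1, 5 and 7. 1 is listed earlier → 1.
5 and 7 are both available; 5 is listed earlier → 5.
7 is the only step now ready → 7.
Ready: 2, 4 and 6. 2 is listed earlier → 2.
4 and 6 are both available; 4 is listed earlier → 4.
6 is the only step now ready → 6.

3 → 1 → 5 → 7 → 2 → 4 → 6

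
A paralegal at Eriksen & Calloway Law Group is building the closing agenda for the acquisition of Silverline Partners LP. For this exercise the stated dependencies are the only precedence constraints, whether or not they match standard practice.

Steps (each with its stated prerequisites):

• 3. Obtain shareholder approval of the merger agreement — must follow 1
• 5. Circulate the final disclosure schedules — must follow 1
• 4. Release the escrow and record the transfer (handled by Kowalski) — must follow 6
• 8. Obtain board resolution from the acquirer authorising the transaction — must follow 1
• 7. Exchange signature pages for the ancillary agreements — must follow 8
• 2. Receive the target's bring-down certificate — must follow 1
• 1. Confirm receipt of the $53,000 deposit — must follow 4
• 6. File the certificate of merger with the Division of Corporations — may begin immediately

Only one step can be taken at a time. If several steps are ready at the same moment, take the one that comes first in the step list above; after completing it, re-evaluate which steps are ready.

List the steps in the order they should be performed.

6, 4, 1, 3, 5, 8, 7, 2

6 has no prerequisites → 6 first.
Next only 4 has its prerequisites met → 4.
1 needed 4, now all done → 1.
3, 5, 8 and 2 are all available; 3 is listed earlier → 3.
Ready: 5, 8 and 2. 5 is listed earlier → 5.
Ready: 8 and 2. 8 is listed earlier → 8.
7 now also ready, so the ready set is {7, 2}; 7 is listed earlier → 7.
2 needed 1, now all done → 2.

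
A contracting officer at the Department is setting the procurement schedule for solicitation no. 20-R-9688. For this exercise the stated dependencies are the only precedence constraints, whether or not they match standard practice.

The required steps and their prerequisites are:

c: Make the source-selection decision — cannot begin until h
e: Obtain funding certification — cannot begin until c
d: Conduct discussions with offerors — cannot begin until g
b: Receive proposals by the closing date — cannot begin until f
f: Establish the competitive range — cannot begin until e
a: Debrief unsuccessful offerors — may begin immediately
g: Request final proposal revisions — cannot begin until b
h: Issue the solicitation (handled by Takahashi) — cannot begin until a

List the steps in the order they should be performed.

a → h → c → e → f → b → g → d

a is the only step with nothing outstanding, so it goes first.
h needed a, now all done → h.
Next only c has its prerequisites met → c.
e is the only step now ready → e.
That leaves f as the only ready step → f.
b needed f, now all done → b.
g needed b, now all done → g.
Next only d has its prerequisites met → d.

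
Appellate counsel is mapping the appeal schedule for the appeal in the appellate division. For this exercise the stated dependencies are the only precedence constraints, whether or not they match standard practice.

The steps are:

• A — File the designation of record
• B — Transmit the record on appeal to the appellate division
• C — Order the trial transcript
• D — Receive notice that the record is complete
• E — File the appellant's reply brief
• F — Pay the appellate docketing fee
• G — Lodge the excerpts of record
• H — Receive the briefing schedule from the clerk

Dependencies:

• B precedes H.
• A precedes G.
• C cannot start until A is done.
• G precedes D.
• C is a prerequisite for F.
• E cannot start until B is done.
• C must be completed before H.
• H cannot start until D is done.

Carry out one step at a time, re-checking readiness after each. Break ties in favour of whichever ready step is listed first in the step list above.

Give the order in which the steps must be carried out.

Nothing is required for A and B. A is listed earlier → A first.
B, C and G are all available; B is listed earlier → B.
Ready: C, E and G. C is listed earlier → C.
E, F and G are all available; E is listed earlier → E.
F and G are both available; F is listed earlier → F.
Next only G has its prerequisites met → G.
D needed G, now all done → D.
H needed B, C and D, now all done → H.

A B C E F G D H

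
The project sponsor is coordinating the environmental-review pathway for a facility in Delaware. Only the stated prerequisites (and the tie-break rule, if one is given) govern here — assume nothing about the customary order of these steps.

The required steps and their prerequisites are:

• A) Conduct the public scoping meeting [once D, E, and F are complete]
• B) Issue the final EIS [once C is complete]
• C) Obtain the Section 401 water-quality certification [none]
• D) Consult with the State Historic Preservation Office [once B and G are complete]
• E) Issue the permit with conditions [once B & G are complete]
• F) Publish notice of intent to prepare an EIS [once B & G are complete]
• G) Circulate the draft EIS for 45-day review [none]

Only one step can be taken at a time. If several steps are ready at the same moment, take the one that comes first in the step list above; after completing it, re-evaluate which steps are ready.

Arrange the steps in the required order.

C, B, G, D, E, F, A

C and G have no prerequisites; C is listed earlier, so C is first.
B now also ready, so the ready set is {B, G}; B is listed earlier → B.
G is the only step now ready → G.
Now D, E and F have their prerequisites met. D is listed earlier, so D next.
Now E and F have their prerequisites met. E is listed earlier, so E next.
That leaves F as the only ready step → F.
A needed D, E and F, now all done → A.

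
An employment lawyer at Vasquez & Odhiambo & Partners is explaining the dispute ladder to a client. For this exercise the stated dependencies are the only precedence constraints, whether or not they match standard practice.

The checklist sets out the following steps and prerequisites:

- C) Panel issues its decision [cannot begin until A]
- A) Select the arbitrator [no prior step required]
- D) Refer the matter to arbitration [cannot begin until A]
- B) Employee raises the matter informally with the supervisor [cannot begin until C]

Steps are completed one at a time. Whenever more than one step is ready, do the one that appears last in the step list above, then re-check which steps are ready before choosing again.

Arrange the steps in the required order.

A, D, C, B

Only A has no prerequisites, so it is first.
Ready: D and C. D is listed later → D.
That leaves C as the only ready step → C.
B needed C, now all done → B.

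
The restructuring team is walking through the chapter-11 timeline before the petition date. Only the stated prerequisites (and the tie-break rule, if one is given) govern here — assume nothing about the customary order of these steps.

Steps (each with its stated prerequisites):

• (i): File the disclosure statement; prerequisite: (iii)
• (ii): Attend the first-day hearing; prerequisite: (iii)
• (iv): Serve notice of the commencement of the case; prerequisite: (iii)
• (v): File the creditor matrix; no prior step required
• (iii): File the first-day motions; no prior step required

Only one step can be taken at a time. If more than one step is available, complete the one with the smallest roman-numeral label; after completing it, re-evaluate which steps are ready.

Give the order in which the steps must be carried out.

Nothing is required for (iii) and (v). (iii) has the earlier label → (iii) first.
Ready: (i), (ii), (iv) and (v). (i) has the earlier label → (i).
Ready: (ii), (iv) and (v). (ii) has the earlier label → (ii).
(iv) and (v) are both available; (iv) has the earlier label → (iv).
(v) is the only step now ready → (v).

(iii), (i), (ii), (iv), (v)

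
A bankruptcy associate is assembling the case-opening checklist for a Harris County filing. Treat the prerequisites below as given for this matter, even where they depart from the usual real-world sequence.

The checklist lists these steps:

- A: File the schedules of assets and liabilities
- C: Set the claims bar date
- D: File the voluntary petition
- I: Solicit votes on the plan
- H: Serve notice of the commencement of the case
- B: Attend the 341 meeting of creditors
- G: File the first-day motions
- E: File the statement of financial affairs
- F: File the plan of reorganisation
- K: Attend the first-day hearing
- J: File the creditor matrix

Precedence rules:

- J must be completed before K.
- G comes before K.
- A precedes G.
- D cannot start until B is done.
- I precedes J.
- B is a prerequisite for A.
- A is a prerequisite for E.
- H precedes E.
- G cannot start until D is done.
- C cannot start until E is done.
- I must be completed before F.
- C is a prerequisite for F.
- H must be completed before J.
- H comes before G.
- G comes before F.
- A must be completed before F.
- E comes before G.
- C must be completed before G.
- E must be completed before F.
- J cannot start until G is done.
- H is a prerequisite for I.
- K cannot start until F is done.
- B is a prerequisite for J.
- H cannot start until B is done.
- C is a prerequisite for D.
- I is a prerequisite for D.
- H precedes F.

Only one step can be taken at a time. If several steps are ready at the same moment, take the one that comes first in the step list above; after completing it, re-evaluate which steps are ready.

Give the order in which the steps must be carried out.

B is the only step with nothing outstanding, so it goes first.
A and H are both available; A is listed earlier → A.
Next only H has its prerequisites met → H.
I and E are both available; I is listed earlier → I.
E needed A and H, now all done → E.
That leaves C as the only ready step → C.
D needed C, I and B, now all done → D.
G needed A, C, D, H and E, now all done → G.
Now F and J have their prerequisites met. F is listed earlier, so F next.
J needed I, H, B and G, now all done → J.
K needed G, F and J, now all done → K.

B, A, H, I, E, C, D, G, F, J, K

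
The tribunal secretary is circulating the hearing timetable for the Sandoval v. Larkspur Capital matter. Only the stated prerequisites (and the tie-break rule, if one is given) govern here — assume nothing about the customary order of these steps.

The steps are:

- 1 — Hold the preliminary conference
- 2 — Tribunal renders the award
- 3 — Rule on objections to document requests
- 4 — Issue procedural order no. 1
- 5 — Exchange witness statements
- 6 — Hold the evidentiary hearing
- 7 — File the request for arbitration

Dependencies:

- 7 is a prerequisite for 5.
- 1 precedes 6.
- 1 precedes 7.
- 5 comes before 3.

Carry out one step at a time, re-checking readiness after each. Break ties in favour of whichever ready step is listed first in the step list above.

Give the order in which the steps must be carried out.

Nothing is required for 1, 2 and 4. 1 is listed earlier → 1 first.
6 and 7 now also ready, so the ready set is {2, 4, 6, 7}; 2 is listed earlier → 2.
Ready: 4, 6 and 7. 4 is listed earlier → 4.
Ready: 6 and 7. 6 is listed earlier → 6.
7 needed 1, now all done → 7.
5 is the only step now ready → 5.
3 needed 5, now all done → 3.

1 2 4 6 7 5 3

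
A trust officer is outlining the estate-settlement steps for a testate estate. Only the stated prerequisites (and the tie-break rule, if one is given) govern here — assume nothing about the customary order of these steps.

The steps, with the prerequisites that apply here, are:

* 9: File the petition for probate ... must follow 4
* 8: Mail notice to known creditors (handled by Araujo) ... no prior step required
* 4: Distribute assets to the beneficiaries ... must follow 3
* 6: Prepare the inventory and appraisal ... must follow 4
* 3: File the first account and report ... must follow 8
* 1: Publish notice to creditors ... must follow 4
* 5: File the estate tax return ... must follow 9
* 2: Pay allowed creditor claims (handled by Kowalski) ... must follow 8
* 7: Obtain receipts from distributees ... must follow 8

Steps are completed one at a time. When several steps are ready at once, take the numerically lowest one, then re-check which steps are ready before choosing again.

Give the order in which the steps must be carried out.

8 is the only step with nothing outstanding, so it goes first.
Now 2, 3 and 7 have their prerequisites met. 2 has the earlier label, so 2 next.
Ready: 3 and 7. 3 has the earlier label → 3.
4 and 7 are both available; 4 has the earlier label → 4.
1, 6 and 9 now also ready, so the ready set is {1, 6, 7, 9}; 1 has the earlier label → 1.
Ready: 6, 7 and 9. 6 has the earlier label → 6.
Ready: 7 and 9. 7 has the earlier label → 7.
Next only 9 has its prerequisites met → 9.
That leaves 5 as the only ready step → 5.

8 → 2 → 3 → 4 → 1 → 6 → 7 → 9 → 5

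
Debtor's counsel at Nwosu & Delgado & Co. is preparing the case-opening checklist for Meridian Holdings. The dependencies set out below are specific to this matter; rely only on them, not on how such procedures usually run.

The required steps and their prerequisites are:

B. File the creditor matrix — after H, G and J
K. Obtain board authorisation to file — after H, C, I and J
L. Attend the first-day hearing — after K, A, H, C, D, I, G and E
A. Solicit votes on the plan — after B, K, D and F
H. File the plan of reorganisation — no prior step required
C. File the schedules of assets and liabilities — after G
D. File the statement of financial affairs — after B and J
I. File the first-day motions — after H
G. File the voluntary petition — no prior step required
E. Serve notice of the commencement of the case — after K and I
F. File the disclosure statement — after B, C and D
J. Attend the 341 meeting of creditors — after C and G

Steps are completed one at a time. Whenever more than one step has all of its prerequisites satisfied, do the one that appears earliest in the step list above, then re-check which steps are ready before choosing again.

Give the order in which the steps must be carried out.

H, I, G, C, J, B, K, D, E, F, A, L

Nothing is required for H and G. H is listed earlier → H first.
I and G are both available; I is listed earlier → I.
Next only G has its prerequisites met → G.
That leaves C as the only ready step → C.
That leaves J as the only ready step → J.
B and K are both available; B is listed earlier → B.
D now also ready, so the ready set is {K, D}; K is listed earlier → K.
D and E are both available; D is listed earlier → D.
F now also ready, so the ready set is {E, F}; E is listed earlier → E.
Next only F has its prerequisites met → F.
A is the only step now ready → A.
Next only L has its prerequisites met → L.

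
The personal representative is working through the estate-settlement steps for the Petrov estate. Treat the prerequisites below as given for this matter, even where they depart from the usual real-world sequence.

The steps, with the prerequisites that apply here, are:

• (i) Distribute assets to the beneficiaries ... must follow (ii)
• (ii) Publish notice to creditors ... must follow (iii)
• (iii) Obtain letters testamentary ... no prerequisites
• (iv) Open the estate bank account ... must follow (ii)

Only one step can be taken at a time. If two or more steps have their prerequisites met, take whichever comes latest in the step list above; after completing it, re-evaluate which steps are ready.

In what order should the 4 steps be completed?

Only (iii) has no prerequisites, so it is first.
(ii) needed (iii), now all done → (ii).
Now (iv) and (i) have their prerequisites met. (iv) is listed later, so (iv) next.
(i) needed (ii), now all done → (i).

(iii) (ii) (iv) (i)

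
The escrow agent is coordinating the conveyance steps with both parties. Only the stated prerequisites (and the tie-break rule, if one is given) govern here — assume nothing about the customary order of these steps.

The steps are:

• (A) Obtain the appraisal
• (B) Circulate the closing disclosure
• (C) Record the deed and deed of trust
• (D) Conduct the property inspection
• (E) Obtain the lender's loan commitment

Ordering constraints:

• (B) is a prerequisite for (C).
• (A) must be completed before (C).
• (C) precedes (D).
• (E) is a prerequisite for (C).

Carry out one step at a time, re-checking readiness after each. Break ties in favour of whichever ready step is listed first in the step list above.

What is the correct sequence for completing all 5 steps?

Nothing is required for (A), (B) and (E). (A) is listed earlier → (A) first.
Now (B) and (E) have their prerequisites met. (B) is listed earlier, so (B) next.
That leaves (E) as the only ready step → (E).
(C) needed (A), (B) and (E), now all done → (C).
That leaves (D) as the only ready step → (D).

(A), (B), (E), (C), (D)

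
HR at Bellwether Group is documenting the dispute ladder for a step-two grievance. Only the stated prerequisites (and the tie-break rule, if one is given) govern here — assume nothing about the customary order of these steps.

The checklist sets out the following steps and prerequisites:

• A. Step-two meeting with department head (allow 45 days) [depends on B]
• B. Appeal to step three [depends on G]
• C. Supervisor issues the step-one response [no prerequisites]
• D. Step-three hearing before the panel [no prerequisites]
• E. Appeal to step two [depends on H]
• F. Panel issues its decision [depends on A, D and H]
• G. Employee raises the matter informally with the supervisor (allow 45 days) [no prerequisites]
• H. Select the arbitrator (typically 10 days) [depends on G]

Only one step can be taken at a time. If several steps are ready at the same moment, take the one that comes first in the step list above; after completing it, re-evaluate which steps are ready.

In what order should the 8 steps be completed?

C, D and G have no prerequisites; C is listed earlier, so C is first.
Ready: D and G. D is listed earlier → D.
That leaves G as the only ready step → G.
Now B and H have their prerequisites met. B is listed earlier, so B next.
A now also ready, so the ready set is {A, H}; A is listed earlier → A.
H needed G, now all done → H.
Ready: E and F. E is listed earlier → E.
F needed A, D and H, now all done → F.

C, D, G, B, A, H, E, F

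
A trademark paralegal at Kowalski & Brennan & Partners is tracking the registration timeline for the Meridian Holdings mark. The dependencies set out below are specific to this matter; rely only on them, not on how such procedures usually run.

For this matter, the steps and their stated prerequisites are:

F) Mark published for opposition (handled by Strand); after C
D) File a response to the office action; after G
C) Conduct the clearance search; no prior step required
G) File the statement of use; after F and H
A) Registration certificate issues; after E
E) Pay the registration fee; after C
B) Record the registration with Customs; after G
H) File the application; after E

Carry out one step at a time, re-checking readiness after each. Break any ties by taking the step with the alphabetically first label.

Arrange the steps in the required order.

C E A F H G B D

C is the only step with nothing outstanding, so it goes first.
Ready: E and F. E has the earlier label → E.
A and H now also ready, so the ready set is {A, F, H}; A has the earlier label → A.
F and H are both available; F has the earlier label → F.
H needed E, now all done → H.
G is the only step now ready → G.
B and D are both available; B has the earlier label → B.
D is the only step now ready → D.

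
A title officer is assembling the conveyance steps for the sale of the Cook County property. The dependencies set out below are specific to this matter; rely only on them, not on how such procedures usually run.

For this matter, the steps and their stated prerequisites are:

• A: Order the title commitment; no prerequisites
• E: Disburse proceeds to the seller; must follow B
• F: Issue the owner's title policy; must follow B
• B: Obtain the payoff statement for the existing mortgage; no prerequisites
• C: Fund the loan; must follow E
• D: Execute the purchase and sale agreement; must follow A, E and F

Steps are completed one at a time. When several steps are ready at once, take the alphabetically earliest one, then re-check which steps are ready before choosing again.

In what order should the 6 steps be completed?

A → B → E → C → F → D

Nothing is required for A and B. A has the earlier label → A first.
Next only B has its prerequisites met → B.
Ready: E and F. E has the earlier label → E.
C and F are both available; C has the earlier label → C.
F needed B, now all done → F.
D needed A, E and F, now all done → D.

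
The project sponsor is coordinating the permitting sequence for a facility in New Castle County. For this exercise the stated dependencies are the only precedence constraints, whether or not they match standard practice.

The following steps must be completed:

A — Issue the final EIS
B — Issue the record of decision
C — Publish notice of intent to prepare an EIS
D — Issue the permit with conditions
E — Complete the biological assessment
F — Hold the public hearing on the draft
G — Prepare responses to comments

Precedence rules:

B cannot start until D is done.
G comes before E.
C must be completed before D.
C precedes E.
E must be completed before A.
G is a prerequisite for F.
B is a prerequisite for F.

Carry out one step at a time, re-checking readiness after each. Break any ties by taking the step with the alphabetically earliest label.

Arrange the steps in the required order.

C, D, B, G, E, A, F

Nothing is required for C and G. C has the earlier label → C first.
D and G are both available; D has the earlier label → D.
B now also ready, so the ready set is {B, G}; B has the earlier label → B.
Next only G has its prerequisites met → G.
E and F are both available; E has the earlier label → E.
A and F are both available; A has the earlier label → A.
F is the only step now ready → F.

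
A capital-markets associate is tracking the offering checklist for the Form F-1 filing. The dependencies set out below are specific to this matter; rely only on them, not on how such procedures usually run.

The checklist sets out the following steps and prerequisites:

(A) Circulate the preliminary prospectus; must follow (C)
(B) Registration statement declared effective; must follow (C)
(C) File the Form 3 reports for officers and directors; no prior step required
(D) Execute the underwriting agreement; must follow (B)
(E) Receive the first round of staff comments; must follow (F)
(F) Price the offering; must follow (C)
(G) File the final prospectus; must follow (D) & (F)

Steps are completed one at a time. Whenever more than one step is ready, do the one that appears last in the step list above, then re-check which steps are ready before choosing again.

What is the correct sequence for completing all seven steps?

(C) (F) (E) (B) (D) (G) (A)

(C) is the only step with nothing outstanding, so it goes first.
(F), (B) and (A) are all available; (F) is listed later → (F).
(E) now also ready, so the ready set is {(E), (B), (A)}; (E) is listed later → (E).
Ready: (B) and (A). (B) is listed later → (B).
Now (D) and (A) have their prerequisites met. (D) is listed later, so (D) next.
Ready: (G) and (A). (G) is listed later → (G).
(A) needed (C), now all done → (A).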